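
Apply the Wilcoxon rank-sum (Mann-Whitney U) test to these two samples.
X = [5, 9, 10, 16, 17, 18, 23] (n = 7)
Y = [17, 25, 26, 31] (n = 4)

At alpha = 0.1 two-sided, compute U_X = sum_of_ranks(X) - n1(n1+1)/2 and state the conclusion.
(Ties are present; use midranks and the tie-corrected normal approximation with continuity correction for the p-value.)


Step 1: Combine and sort all 11 observations; assign midranks.
sorted (value, group): (5,X), (9,X), (10,X), (16,X), (17,X), (17,Y), (18,X), (23,X), (25,Y), (26,Y), (31,Y)
ranks: 5->1, 9->2, 10->3, 16->4, 17->5.5, 17->5.5, 18->7, 23->8, 25->9, 26->10, 31->11
Step 2: Rank sum for X: R1 = 1 + 2 + 3 + 4 + 5.5 + 7 + 8 = 30.5.
Step 3: U_X = R1 - n1(n1+1)/2 = 30.5 - 7*8/2 = 30.5 - 28 = 2.5.
       U_Y = n1*n2 - U_X = 28 - 2.5 = 25.5.
Step 4: Ties are present, so use the tie-corrected normal approximation (with continuity correction) for the p-value.
Step 5: p-value = 0.037202; compare to alpha = 0.1. reject H0.

U_X = 2.5, p = 0.037202, reject H0 at alpha = 0.1.


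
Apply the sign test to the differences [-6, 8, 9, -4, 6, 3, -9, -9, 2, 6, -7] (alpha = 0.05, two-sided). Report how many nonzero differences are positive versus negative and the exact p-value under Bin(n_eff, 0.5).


Step 1: Discard zero differences. Original n = 11; n_eff = number of nonzero differences = 11.
Nonzero differences (with sign): -6, +8, +9, -4, +6, +3, -9, -9, +2, +6, -7
Step 2: Count signs: positive = 6, negative = 5.
Step 3: Under H0: P(positive) = 0.5, so the number of positives S ~ Bin(11, 0.5).
Step 4: Two-sided exact p-value = sum of Bin(11,0.5) probabilities at or below the observed probability = 1.000000.
Step 5: alpha = 0.05. fail to reject H0.

n_eff = 11, pos = 6, neg = 5, p = 1.000000, fail to reject H0.


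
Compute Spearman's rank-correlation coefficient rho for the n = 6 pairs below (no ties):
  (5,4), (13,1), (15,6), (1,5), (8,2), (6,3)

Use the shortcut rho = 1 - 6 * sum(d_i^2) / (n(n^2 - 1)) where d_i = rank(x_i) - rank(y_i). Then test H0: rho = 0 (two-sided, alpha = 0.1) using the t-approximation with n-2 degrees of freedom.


Step 1: Rank x and y separately (midranks; no ties here).
rank(x): 5->2, 13->5, 15->6, 1->1, 8->4, 6->3
rank(y): 4->4, 1->1, 6->6, 5->5, 2->2, 3->3
Step 2: d_i = R_x(i) - R_y(i); compute d_i^2.
  (2-4)^2=4, (5-1)^2=16, (6-6)^2=0, (1-5)^2=16, (4-2)^2=4, (3-3)^2=0
sum(d^2) = 40.
Step 3: rho = 1 - 6*40 / (6*(6^2 - 1)) = 1 - 240/210 = -0.142857.
Step 4: Under H0, t = rho * sqrt((n-2)/(1-rho^2)) = -0.2887 ~ t(4).
Step 5: Two-sided p-value from the t-distribution with 4 df = 0.787172.
Step 6: alpha = 0.1. fail to reject H0.

rho = -0.1429, p = 0.787172, fail to reject H0 at alpha = 0.1.


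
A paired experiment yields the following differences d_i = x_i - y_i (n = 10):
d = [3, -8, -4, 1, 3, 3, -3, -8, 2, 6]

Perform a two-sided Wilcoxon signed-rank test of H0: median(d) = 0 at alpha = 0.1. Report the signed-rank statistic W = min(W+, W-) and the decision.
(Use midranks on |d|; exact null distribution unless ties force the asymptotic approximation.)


Step 1: Drop any zero differences (none here) and take |d_i|.
|d| = [3, 8, 4, 1, 3, 3, 3, 8, 2, 6]
Step 2: Midrank |d_i| (ties get averaged ranks).
ranks: |3|->4.5, |8|->9.5, |4|->7, |1|->1, |3|->4.5, |3|->4.5, |3|->4.5, |8|->9.5, |2|->2, |6|->8
Step 3: Attach original signs; sum ranks with positive sign and with negative sign.
W+ = 4.5 + 1 + 4.5 + 4.5 + 2 + 8 = 24.5
W- = 9.5 + 7 + 4.5 + 9.5 = 30.5
(Check: W+ + W- = 55 should equal n(n+1)/2 = 55.)
Step 4: Test statistic W = min(W+, W-) = 24.5.
Step 5: Ties in |d|, so use the tie-corrected normal approximation.
        E[W] = n(n+1)/4 = 10*11/4 = 27.5.
        Tie groups: |d|=3 (t=4), |d|=8 (t=2); sum(t^3 - t) = 66.
        Var[W] = n(n+1)(2n+1)/24 - sum(t^3-t)/48 = 2310/24 - 66/48 = 94.875.
        z = (W - E[W]) / sqrt(Var[W]) = (24.5 - 27.5) / 9.7404 = -0.3080.
        Two-sided p = 2*Phi(z) = 0.758085.
Step 6: alpha = 0.1. fail to reject H0.

W+ = 24.5, W- = 30.5, W = min = 24.5, p = 0.758085, fail to reject H0.


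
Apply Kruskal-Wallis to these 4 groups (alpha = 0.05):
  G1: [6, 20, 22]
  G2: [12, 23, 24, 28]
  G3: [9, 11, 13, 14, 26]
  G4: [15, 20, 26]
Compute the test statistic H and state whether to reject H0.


Step 1: Combine all N = 15 observations and assign midranks.
sorted (value, group, rank): (6,G1,1), (9,G3,2), (11,G3,3), (12,G2,4), (13,G3,5), (14,G3,6), (15,G4,7), (20,G1,8.5), (20,G4,8.5), (22,G1,10), (23,G2,11), (24,G2,12), (26,G3,13.5), (26,G4,13.5), (28,G2,15)
Step 2: Sum ranks within each group.
R_1 = 19.5 (n_1 = 3)
R_2 = 42 (n_2 = 4)
R_3 = 29.5 (n_3 = 5)
R_4 = 29 (n_4 = 3)
Step 3: H = 12/(N(N+1)) * sum(R_i^2/n_i) - 3(N+1)
     = 12/(15*16) * (19.5^2/3 + 42^2/4 + 29.5^2/5 + 29^2/3) - 3*16
     = 0.050000 * 1022.13 - 48
     = 3.106667.
Step 4: Ties present; correction factor C = 1 - 12/(15^3 - 15) = 0.996429. Corrected H = 3.106667 / 0.996429 = 3.117802.
Step 5: Under H0, H ~ chi^2(3); p-value = 0.373817.
Step 6: alpha = 0.05. fail to reject H0.

H = 3.1178, df = 3, p = 0.373817, fail to reject H0.


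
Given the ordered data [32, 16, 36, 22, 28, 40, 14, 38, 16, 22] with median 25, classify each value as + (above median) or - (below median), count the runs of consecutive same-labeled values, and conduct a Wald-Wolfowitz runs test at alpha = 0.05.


Step 1: Compute median = 25; label A = above, B = below.
Labels in order: ABABAABABB  (n_A = 5, n_B = 5)
Step 2: Count runs R = 8.
Step 3: Under H0 (random ordering), E[R] = 2*n_A*n_B/(n_A+n_B) + 1 = 2*5*5/10 + 1 = 6.0000.
        Var[R] = 2*n_A*n_B*(2*n_A*n_B - n_A - n_B) / ((n_A+n_B)^2 * (n_A+n_B-1)) = 2000/900 = 2.2222.
        SD[R] = 1.4907.
Step 4: Continuity-corrected z = (R - 0.5 - E[R]) / SD[R] = (8 - 0.5 - 6.0000) / 1.4907 = 1.0062.
Step 5: Two-sided p-value via normal approximation = 2*(1 - Phi(|z|)) = 0.314305.
Step 6: alpha = 0.05. fail to reject H0.

R = 8, z = 1.0062, p = 0.314305, fail to reject H0.


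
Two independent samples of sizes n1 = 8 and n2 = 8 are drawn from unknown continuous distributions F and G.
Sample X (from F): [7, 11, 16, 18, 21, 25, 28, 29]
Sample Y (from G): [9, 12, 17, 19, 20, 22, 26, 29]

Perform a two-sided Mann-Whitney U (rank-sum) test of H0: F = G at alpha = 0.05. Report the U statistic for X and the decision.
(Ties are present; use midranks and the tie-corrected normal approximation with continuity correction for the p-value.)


Step 1: Combine and sort all 16 observations; assign midranks.
sorted (value, group): (7,X), (9,Y), (11,X), (12,Y), (16,X), (17,Y), (18,X), (19,Y), (20,Y), (21,X), (22,Y), (25,X), (26,Y), (28,X), (29,X), (29,Y)
ranks: 7->1, 9->2, 11->3, 12->4, 16->5, 17->6, 18->7, 19->8, 20->9, 21->10, 22->11, 25->12, 26->13, 28->14, 29->15.5, 29->15.5
Step 2: Rank sum for X: R1 = 1 + 3 + 5 + 7 + 10 + 12 + 14 + 15.5 = 67.5.
Step 3: U_X = R1 - n1(n1+1)/2 = 67.5 - 8*9/2 = 67.5 - 36 = 31.5.
       U_Y = n1*n2 - U_X = 64 - 31.5 = 32.5.
Step 4: Ties are present, so use the tie-corrected normal approximation (with continuity correction) for the p-value.
Step 5: p-value = 1.000000; compare to alpha = 0.05. fail to reject H0.

U_X = 31.5, p = 1.000000, fail to reject H0 at alpha = 0.05.


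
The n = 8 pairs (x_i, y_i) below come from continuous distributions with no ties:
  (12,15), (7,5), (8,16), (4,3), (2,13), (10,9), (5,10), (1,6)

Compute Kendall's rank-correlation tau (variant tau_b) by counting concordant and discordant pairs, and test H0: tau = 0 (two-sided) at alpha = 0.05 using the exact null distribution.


Step 1: Enumerate the 28 unordered pairs (i,j) with i<j and classify each by sign(x_j-x_i) * sign(y_j-y_i).
  (1,2):dx=-5,dy=-10->C; (1,3):dx=-4,dy=+1->D; (1,4):dx=-8,dy=-12->C; (1,5):dx=-10,dy=-2->C
  (1,6):dx=-2,dy=-6->C; (1,7):dx=-7,dy=-5->C; (1,8):dx=-11,dy=-9->C; (2,3):dx=+1,dy=+11->C
  (2,4):dx=-3,dy=-2->C; (2,5):dx=-5,dy=+8->D; (2,6):dx=+3,dy=+4->C; (2,7):dx=-2,dy=+5->D
  (2,8):dx=-6,dy=+1->D; (3,4):dx=-4,dy=-13->C; (3,5):dx=-6,dy=-3->C; (3,6):dx=+2,dy=-7->D
  (3,7):dx=-3,dy=-6->C; (3,8):dx=-7,dy=-10->C; (4,5):dx=-2,dy=+10->D; (4,6):dx=+6,dy=+6->C
  (4,7):dx=+1,dy=+7->C; (4,8):dx=-3,dy=+3->D; (5,6):dx=+8,dy=-4->D; (5,7):dx=+3,dy=-3->D
  (5,8):dx=-1,dy=-7->C; (6,7):dx=-5,dy=+1->D; (6,8):dx=-9,dy=-3->C; (7,8):dx=-4,dy=-4->C
Step 2: C = 18, D = 10, total pairs = 28.
Step 3: tau = (C - D)/(n(n-1)/2) = (18 - 10)/28 = 0.285714.
Step 4: Exact two-sided p-value (enumerate n! = 40320 permutations of y under H0): p = 0.398760.
Step 5: alpha = 0.05. fail to reject H0.

tau_b = 0.2857 (C=18, D=10), p = 0.398760, fail to reject H0.


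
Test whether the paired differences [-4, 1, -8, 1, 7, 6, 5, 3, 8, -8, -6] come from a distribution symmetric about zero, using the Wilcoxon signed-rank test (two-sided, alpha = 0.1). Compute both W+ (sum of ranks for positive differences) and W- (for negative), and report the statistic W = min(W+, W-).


Step 1: Drop any zero differences (none here) and take |d_i|.
|d| = [4, 1, 8, 1, 7, 6, 5, 3, 8, 8, 6]
Step 2: Midrank |d_i| (ties get averaged ranks).
ranks: |4|->4, |1|->1.5, |8|->10, |1|->1.5, |7|->8, |6|->6.5, |5|->5, |3|->3, |8|->10, |8|->10, |6|->6.5
Step 3: Attach original signs; sum ranks with positive sign and with negative sign.
W+ = 1.5 + 1.5 + 8 + 6.5 + 5 + 3 + 10 = 35.5
W- = 4 + 10 + 10 + 6.5 = 30.5
(Check: W+ + W- = 66 should equal n(n+1)/2 = 66.)
Step 4: Test statistic W = min(W+, W-) = 30.5.
Step 5: Ties in |d|, so use the tie-corrected normal approximation.
        E[W] = n(n+1)/4 = 11*12/4 = 33.
        Tie groups: |d|=1 (t=2), |d|=6 (t=2), |d|=8 (t=3); sum(t^3 - t) = 36.
        Var[W] = n(n+1)(2n+1)/24 - sum(t^3-t)/48 = 3036/24 - 36/48 = 125.75.
        z = (W - E[W]) / sqrt(Var[W]) = (30.5 - 33) / 11.2138 = -0.2229.
        Two-sided p = 2*Phi(z) = 0.823583.
Step 6: alpha = 0.1. fail to reject H0.

W+ = 35.5, W- = 30.5, W = min = 30.5, p = 0.823583, fail to reject H0.


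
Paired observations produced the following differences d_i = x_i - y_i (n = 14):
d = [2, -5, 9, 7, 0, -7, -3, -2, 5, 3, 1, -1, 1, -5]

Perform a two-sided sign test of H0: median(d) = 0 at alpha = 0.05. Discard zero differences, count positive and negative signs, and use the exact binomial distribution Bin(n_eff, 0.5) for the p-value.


Step 1: Discard zero differences. Original n = 14; n_eff = number of nonzero differences = 13.
Nonzero differences (with sign): +2, -5, +9, +7, -7, -3, -2, +5, +3, +1, -1, +1, -5
Step 2: Count signs: positive = 7, negative = 6.
Step 3: Under H0: P(positive) = 0.5, so the number of positives S ~ Bin(13, 0.5).
Step 4: Two-sided exact p-value = sum of Bin(13,0.5) probabilities at or below the observed probability = 1.000000.
Step 5: alpha = 0.05. fail to reject H0.

n_eff = 13, pos = 7, neg = 6, p = 1.000000, fail to reject H0.


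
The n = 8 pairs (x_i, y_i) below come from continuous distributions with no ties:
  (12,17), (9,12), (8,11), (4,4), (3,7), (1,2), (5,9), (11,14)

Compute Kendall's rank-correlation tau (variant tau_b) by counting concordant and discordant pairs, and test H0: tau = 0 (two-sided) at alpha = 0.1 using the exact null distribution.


Step 1: Enumerate the 28 unordered pairs (i,j) with i<j and classify each by sign(x_j-x_i) * sign(y_j-y_i).
  (1,2):dx=-3,dy=-5->C; (1,3):dx=-4,dy=-6->C; (1,4):dx=-8,dy=-13->C; (1,5):dx=-9,dy=-10->C
  (1,6):dx=-11,dy=-15->C; (1,7):dx=-7,dy=-8->C; (1,8):dx=-1,dy=-3->C; (2,3):dx=-1,dy=-1->C
  (2,4):dx=-5,dy=-8->C; (2,5):dx=-6,dy=-5->C; (2,6):dx=-8,dy=-10->C; (2,7):dx=-4,dy=-3->C
  (2,8):dx=+2,dy=+2->C; (3,4):dx=-4,dy=-7->C; (3,5):dx=-5,dy=-4->C; (3,6):dx=-7,dy=-9->C
  (3,7):dx=-3,dy=-2->C; (3,8):dx=+3,dy=+3->C; (4,5):dx=-1,dy=+3->D; (4,6):dx=-3,dy=-2->C
  (4,7):dx=+1,dy=+5->C; (4,8):dx=+7,dy=+10->C; (5,6):dx=-2,dy=-5->C; (5,7):dx=+2,dy=+2->C
  (5,8):dx=+8,dy=+7->C; (6,7):dx=+4,dy=+7->C; (6,8):dx=+10,dy=+12->C; (7,8):dx=+6,dy=+5->C
Step 2: C = 27, D = 1, total pairs = 28.
Step 3: tau = (C - D)/(n(n-1)/2) = (27 - 1)/28 = 0.928571.
Step 4: Exact two-sided p-value (enumerate n! = 40320 permutations of y under H0): p = 0.000397.
Step 5: alpha = 0.1. reject H0.

tau_b = 0.9286 (C=27, D=1), p = 0.000397, reject H0.


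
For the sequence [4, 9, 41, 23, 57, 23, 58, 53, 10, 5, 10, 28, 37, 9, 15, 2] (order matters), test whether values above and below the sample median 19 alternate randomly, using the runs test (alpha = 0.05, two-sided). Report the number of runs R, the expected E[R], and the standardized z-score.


Step 1: Compute median = 19; label A = above, B = below.
Labels in order: BBAAAAAABBBAABBB  (n_A = 8, n_B = 8)
Step 2: Count runs R = 5.
Step 3: Under H0 (random ordering), E[R] = 2*n_A*n_B/(n_A+n_B) + 1 = 2*8*8/16 + 1 = 9.0000.
        Var[R] = 2*n_A*n_B*(2*n_A*n_B - n_A - n_B) / ((n_A+n_B)^2 * (n_A+n_B-1)) = 14336/3840 = 3.7333.
        SD[R] = 1.9322.
Step 4: Continuity-corrected z = (R + 0.5 - E[R]) / SD[R] = (5 + 0.5 - 9.0000) / 1.9322 = -1.8114.
Step 5: Two-sided p-value via normal approximation = 2*(1 - Phi(|z|)) = 0.070076.
Step 6: alpha = 0.05. fail to reject H0.

R = 5, z = -1.8114, p = 0.070076, fail to reject H0.


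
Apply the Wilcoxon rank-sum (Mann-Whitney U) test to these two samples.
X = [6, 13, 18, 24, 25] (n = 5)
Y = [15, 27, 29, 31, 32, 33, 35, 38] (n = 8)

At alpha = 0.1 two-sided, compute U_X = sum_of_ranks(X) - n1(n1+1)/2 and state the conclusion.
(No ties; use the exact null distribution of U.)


Step 1: Combine and sort all 13 observations; assign midranks.
sorted (value, group): (6,X), (13,X), (15,Y), (18,X), (24,X), (25,X), (27,Y), (29,Y), (31,Y), (32,Y), (33,Y), (35,Y), (38,Y)
ranks: 6->1, 13->2, 15->3, 18->4, 24->5, 25->6, 27->7, 29->8, 31->9, 32->10, 33->11, 35->12, 38->13
Step 2: Rank sum for X: R1 = 1 + 2 + 4 + 5 + 6 = 18.
Step 3: U_X = R1 - n1(n1+1)/2 = 18 - 5*6/2 = 18 - 15 = 3.
       U_Y = n1*n2 - U_X = 40 - 3 = 37.
Step 4: No ties, so the exact null distribution of U (based on enumerating the C(13,5) = 1287 equally likely rank assignments) gives the two-sided p-value.
Step 5: p-value = 0.010878; compare to alpha = 0.1. reject H0.

U_X = 3, p = 0.010878, reject H0 at alpha = 0.1.


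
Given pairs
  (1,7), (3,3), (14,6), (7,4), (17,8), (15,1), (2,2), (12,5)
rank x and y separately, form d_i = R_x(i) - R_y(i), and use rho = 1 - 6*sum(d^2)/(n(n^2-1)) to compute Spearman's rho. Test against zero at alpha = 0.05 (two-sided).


Step 1: Rank x and y separately (midranks; no ties here).
rank(x): 1->1, 3->3, 14->6, 7->4, 17->8, 15->7, 2->2, 12->5
rank(y): 7->7, 3->3, 6->6, 4->4, 8->8, 1->1, 2->2, 5->5
Step 2: d_i = R_x(i) - R_y(i); compute d_i^2.
  (1-7)^2=36, (3-3)^2=0, (6-6)^2=0, (4-4)^2=0, (8-8)^2=0, (7-1)^2=36, (2-2)^2=0, (5-5)^2=0
sum(d^2) = 72.
Step 3: rho = 1 - 6*72 / (8*(8^2 - 1)) = 1 - 432/504 = 0.142857.
Step 4: Under H0, t = rho * sqrt((n-2)/(1-rho^2)) = 0.3536 ~ t(6).
Step 5: Two-sided p-value from the t-distribution with 6 df = 0.735765.
Step 6: alpha = 0.05. fail to reject H0.

rho = 0.1429, p = 0.735765, fail to reject H0 at alpha = 0.05.


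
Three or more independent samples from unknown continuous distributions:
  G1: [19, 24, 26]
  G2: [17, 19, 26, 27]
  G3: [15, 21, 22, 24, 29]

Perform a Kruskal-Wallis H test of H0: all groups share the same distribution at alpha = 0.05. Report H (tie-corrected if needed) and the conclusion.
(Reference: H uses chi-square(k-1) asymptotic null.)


Step 1: Combine all N = 12 observations and assign midranks.
sorted (value, group, rank): (15,G3,1), (17,G2,2), (19,G1,3.5), (19,G2,3.5), (21,G3,5), (22,G3,6), (24,G1,7.5), (24,G3,7.5), (26,G1,9.5), (26,G2,9.5), (27,G2,11), (29,G3,12)
Step 2: Sum ranks within each group.
R_1 = 20.5 (n_1 = 3)
R_2 = 26 (n_2 = 4)
R_3 = 31.5 (n_3 = 5)
Step 3: H = 12/(N(N+1)) * sum(R_i^2/n_i) - 3(N+1)
     = 12/(12*13) * (20.5^2/3 + 26^2/4 + 31.5^2/5) - 3*13
     = 0.076923 * 507.533 - 39
     = 0.041026.
Step 4: Ties present; correction factor C = 1 - 18/(12^3 - 12) = 0.989510. Corrected H = 0.041026 / 0.989510 = 0.041461.
Step 5: Under H0, H ~ chi^2(2); p-value = 0.979483.
Step 6: alpha = 0.05. fail to reject H0.

H = 0.0415, df = 2, p = 0.979483, fail to reject H0.


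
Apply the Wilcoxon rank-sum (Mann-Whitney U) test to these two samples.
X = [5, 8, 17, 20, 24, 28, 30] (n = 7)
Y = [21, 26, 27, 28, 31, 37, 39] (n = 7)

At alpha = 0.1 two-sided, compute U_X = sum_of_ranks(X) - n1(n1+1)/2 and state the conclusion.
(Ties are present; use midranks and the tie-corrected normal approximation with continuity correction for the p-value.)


Step 1: Combine and sort all 14 observations; assign midranks.
sorted (value, group): (5,X), (8,X), (17,X), (20,X), (21,Y), (24,X), (26,Y), (27,Y), (28,X), (28,Y), (30,X), (31,Y), (37,Y), (39,Y)
ranks: 5->1, 8->2, 17->3, 20->4, 21->5, 24->6, 26->7, 27->8, 28->9.5, 28->9.5, 30->11, 31->12, 37->13, 39->14
Step 2: Rank sum for X: R1 = 1 + 2 + 3 + 4 + 6 + 9.5 + 11 = 36.5.
Step 3: U_X = R1 - n1(n1+1)/2 = 36.5 - 7*8/2 = 36.5 - 28 = 8.5.
       U_Y = n1*n2 - U_X = 49 - 8.5 = 40.5.
Step 4: Ties are present, so use the tie-corrected normal approximation (with continuity correction) for the p-value.
Step 5: p-value = 0.047401; compare to alpha = 0.1. reject H0.

U_X = 8.5, p = 0.047401, reject H0 at alpha = 0.1.


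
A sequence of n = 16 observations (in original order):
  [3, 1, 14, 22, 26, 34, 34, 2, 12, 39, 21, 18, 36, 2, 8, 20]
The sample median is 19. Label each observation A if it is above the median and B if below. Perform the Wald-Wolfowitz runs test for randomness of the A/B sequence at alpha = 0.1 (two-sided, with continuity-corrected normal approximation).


Step 1: Compute median = 19; label A = above, B = below.
Labels in order: BBBAAAABBAABABBA  (n_A = 8, n_B = 8)
Step 2: Count runs R = 8.
Step 3: Under H0 (random ordering), E[R] = 2*n_A*n_B/(n_A+n_B) + 1 = 2*8*8/16 + 1 = 9.0000.
        Var[R] = 2*n_A*n_B*(2*n_A*n_B - n_A - n_B) / ((n_A+n_B)^2 * (n_A+n_B-1)) = 14336/3840 = 3.7333.
        SD[R] = 1.9322.
Step 4: Continuity-corrected z = (R + 0.5 - E[R]) / SD[R] = (8 + 0.5 - 9.0000) / 1.9322 = -0.2588.
Step 5: Two-sided p-value via normal approximation = 2*(1 - Phi(|z|)) = 0.795809.
Step 6: alpha = 0.1. fail to reject H0.

R = 8, z = -0.2588, p = 0.795809, fail to reject H0.


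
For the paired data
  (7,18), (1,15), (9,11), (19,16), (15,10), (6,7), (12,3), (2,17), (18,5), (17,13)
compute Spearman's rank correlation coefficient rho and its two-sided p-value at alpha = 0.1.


Step 1: Rank x and y separately (midranks; no ties here).
rank(x): 7->4, 1->1, 9->5, 19->10, 15->7, 6->3, 12->6, 2->2, 18->9, 17->8
rank(y): 18->10, 15->7, 11->5, 16->8, 10->4, 7->3, 3->1, 17->9, 5->2, 13->6
Step 2: d_i = R_x(i) - R_y(i); compute d_i^2.
  (4-10)^2=36, (1-7)^2=36, (5-5)^2=0, (10-8)^2=4, (7-4)^2=9, (3-3)^2=0, (6-1)^2=25, (2-9)^2=49, (9-2)^2=49, (8-6)^2=4
sum(d^2) = 212.
Step 3: rho = 1 - 6*212 / (10*(10^2 - 1)) = 1 - 1272/990 = -0.284848.
Step 4: Under H0, t = rho * sqrt((n-2)/(1-rho^2)) = -0.8405 ~ t(8).
Step 5: Two-sided p-value from the t-distribution with 8 df = 0.425038.
Step 6: alpha = 0.1. fail to reject H0.

rho = -0.2848, p = 0.425038, fail to reject H0 at alpha = 0.1.


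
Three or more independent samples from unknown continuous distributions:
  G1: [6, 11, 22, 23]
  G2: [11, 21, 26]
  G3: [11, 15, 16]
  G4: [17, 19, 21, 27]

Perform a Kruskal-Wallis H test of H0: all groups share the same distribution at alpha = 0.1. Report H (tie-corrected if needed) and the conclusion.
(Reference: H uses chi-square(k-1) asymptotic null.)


Step 1: Combine all N = 14 observations and assign midranks.
sorted (value, group, rank): (6,G1,1), (11,G1,3), (11,G2,3), (11,G3,3), (15,G3,5), (16,G3,6), (17,G4,7), (19,G4,8), (21,G2,9.5), (21,G4,9.5), (22,G1,11), (23,G1,12), (26,G2,13), (27,G4,14)
Step 2: Sum ranks within each group.
R_1 = 27 (n_1 = 4)
R_2 = 25.5 (n_2 = 3)
R_3 = 14 (n_3 = 3)
R_4 = 38.5 (n_4 = 4)
Step 3: H = 12/(N(N+1)) * sum(R_i^2/n_i) - 3(N+1)
     = 12/(14*15) * (27^2/4 + 25.5^2/3 + 14^2/3 + 38.5^2/4) - 3*15
     = 0.057143 * 834.896 - 45
     = 2.708333.
Step 4: Ties present; correction factor C = 1 - 30/(14^3 - 14) = 0.989011. Corrected H = 2.708333 / 0.989011 = 2.738426.
Step 5: Under H0, H ~ chi^2(3); p-value = 0.433737.
Step 6: alpha = 0.1. fail to reject H0.

H = 2.7384, df = 3, p = 0.433737, fail to reject H0.


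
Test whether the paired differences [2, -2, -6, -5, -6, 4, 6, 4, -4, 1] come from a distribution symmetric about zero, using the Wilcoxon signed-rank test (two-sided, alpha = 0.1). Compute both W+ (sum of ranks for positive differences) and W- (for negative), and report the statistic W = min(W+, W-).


Step 1: Drop any zero differences (none here) and take |d_i|.
|d| = [2, 2, 6, 5, 6, 4, 6, 4, 4, 1]
Step 2: Midrank |d_i| (ties get averaged ranks).
ranks: |2|->2.5, |2|->2.5, |6|->9, |5|->7, |6|->9, |4|->5, |6|->9, |4|->5, |4|->5, |1|->1
Step 3: Attach original signs; sum ranks with positive sign and with negative sign.
W+ = 2.5 + 5 + 9 + 5 + 1 = 22.5
W- = 2.5 + 9 + 7 + 9 + 5 = 32.5
(Check: W+ + W- = 55 should equal n(n+1)/2 = 55.)
Step 4: Test statistic W = min(W+, W-) = 22.5.
Step 5: Ties in |d|, so use the tie-corrected normal approximation.
        E[W] = n(n+1)/4 = 10*11/4 = 27.5.
        Tie groups: |d|=2 (t=2), |d|=4 (t=3), |d|=6 (t=3); sum(t^3 - t) = 54.
        Var[W] = n(n+1)(2n+1)/24 - sum(t^3-t)/48 = 2310/24 - 54/48 = 95.125.
        z = (W - E[W]) / sqrt(Var[W]) = (22.5 - 27.5) / 9.7532 = -0.5127.
        Two-sided p = 2*Phi(z) = 0.608195.
Step 6: alpha = 0.1. fail to reject H0.

W+ = 22.5, W- = 32.5, W = min = 22.5, p = 0.608195, fail to reject H0.


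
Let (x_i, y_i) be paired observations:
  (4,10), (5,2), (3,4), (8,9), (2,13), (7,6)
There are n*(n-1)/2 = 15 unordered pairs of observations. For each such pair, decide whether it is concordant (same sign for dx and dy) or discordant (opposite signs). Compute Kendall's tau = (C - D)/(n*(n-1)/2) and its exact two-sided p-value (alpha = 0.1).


Step 1: Enumerate the 15 unordered pairs (i,j) with i<j and classify each by sign(x_j-x_i) * sign(y_j-y_i).
  (1,2):dx=+1,dy=-8->D; (1,3):dx=-1,dy=-6->C; (1,4):dx=+4,dy=-1->D; (1,5):dx=-2,dy=+3->D
  (1,6):dx=+3,dy=-4->D; (2,3):dx=-2,dy=+2->D; (2,4):dx=+3,dy=+7->C; (2,5):dx=-3,dy=+11->D
  (2,6):dx=+2,dy=+4->C; (3,4):dx=+5,dy=+5->C; (3,5):dx=-1,dy=+9->D; (3,6):dx=+4,dy=+2->C
  (4,5):dx=-6,dy=+4->D; (4,6):dx=-1,dy=-3->C; (5,6):dx=+5,dy=-7->D
Step 2: C = 6, D = 9, total pairs = 15.
Step 3: tau = (C - D)/(n(n-1)/2) = (6 - 9)/15 = -0.200000.
Step 4: Exact two-sided p-value (enumerate n! = 720 permutations of y under H0): p = 0.719444.
Step 5: alpha = 0.1. fail to reject H0.

tau_b = -0.2000 (C=6, D=9), p = 0.719444, fail to reject H0.


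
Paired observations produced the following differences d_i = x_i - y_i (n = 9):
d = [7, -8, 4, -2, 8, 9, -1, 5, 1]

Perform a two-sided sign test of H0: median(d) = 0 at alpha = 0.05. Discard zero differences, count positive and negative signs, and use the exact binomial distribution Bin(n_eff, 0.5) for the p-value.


Step 1: Discard zero differences. Original n = 9; n_eff = number of nonzero differences = 9.
Nonzero differences (with sign): +7, -8, +4, -2, +8, +9, -1, +5, +1
Step 2: Count signs: positive = 6, negative = 3.
Step 3: Under H0: P(positive) = 0.5, so the number of positives S ~ Bin(9, 0.5).
Step 4: Two-sided exact p-value = sum of Bin(9,0.5) probabilities at or below the observed probability = 0.507812.
Step 5: alpha = 0.05. fail to reject H0.

n_eff = 9, pos = 6, neg = 3, p = 0.507812, fail to reject H0.


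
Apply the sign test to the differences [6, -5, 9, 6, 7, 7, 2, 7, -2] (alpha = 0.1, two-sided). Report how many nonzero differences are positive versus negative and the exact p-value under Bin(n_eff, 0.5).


Step 1: Discard zero differences. Original n = 9; n_eff = number of nonzero differences = 9.
Nonzero differences (with sign): +6, -5, +9, +6, +7, +7, +2, +7, -2
Step 2: Count signs: positive = 7, negative = 2.
Step 3: Under H0: P(positive) = 0.5, so the number of positives S ~ Bin(9, 0.5).
Step 4: Two-sided exact p-value = sum of Bin(9,0.5) probabilities at or below the observed probability = 0.179688.
Step 5: alpha = 0.1. fail to reject H0.

n_eff = 9, pos = 7, neg = 2, p = 0.179688, fail to reject H0.


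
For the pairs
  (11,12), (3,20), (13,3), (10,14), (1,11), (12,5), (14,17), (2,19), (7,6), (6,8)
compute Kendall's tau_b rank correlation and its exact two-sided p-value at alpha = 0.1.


Step 1: Enumerate the 45 unordered pairs (i,j) with i<j and classify each by sign(x_j-x_i) * sign(y_j-y_i).
  (1,2):dx=-8,dy=+8->D; (1,3):dx=+2,dy=-9->D; (1,4):dx=-1,dy=+2->D; (1,5):dx=-10,dy=-1->C
  (1,6):dx=+1,dy=-7->D; (1,7):dx=+3,dy=+5->C; (1,8):dx=-9,dy=+7->D; (1,9):dx=-4,dy=-6->C
  (1,10):dx=-5,dy=-4->C; (2,3):dx=+10,dy=-17->D; (2,4):dx=+7,dy=-6->D; (2,5):dx=-2,dy=-9->C
  (2,6):dx=+9,dy=-15->D; (2,7):dx=+11,dy=-3->D; (2,8):dx=-1,dy=-1->C; (2,9):dx=+4,dy=-14->D
  (2,10):dx=+3,dy=-12->D; (3,4):dx=-3,dy=+11->D; (3,5):dx=-12,dy=+8->D; (3,6):dx=-1,dy=+2->D
  (3,7):dx=+1,dy=+14->C; (3,8):dx=-11,dy=+16->D; (3,9):dx=-6,dy=+3->D; (3,10):dx=-7,dy=+5->D
  (4,5):dx=-9,dy=-3->C; (4,6):dx=+2,dy=-9->D; (4,7):dx=+4,dy=+3->C; (4,8):dx=-8,dy=+5->D
  (4,9):dx=-3,dy=-8->C; (4,10):dx=-4,dy=-6->C; (5,6):dx=+11,dy=-6->D; (5,7):dx=+13,dy=+6->C
  (5,8):dx=+1,dy=+8->C; (5,9):dx=+6,dy=-5->D; (5,10):dx=+5,dy=-3->D; (6,7):dx=+2,dy=+12->C
  (6,8):dx=-10,dy=+14->D; (6,9):dx=-5,dy=+1->D; (6,10):dx=-6,dy=+3->D; (7,8):dx=-12,dy=+2->D
  (7,9):dx=-7,dy=-11->C; (7,10):dx=-8,dy=-9->C; (8,9):dx=+5,dy=-13->D; (8,10):dx=+4,dy=-11->D
  (9,10):dx=-1,dy=+2->D
Step 2: C = 16, D = 29, total pairs = 45.
Step 3: tau = (C - D)/(n(n-1)/2) = (16 - 29)/45 = -0.288889.
Step 4: Exact two-sided p-value (enumerate n! = 3628800 permutations of y under H0): p = 0.291248.
Step 5: alpha = 0.1. fail to reject H0.

tau_b = -0.2889 (C=16, D=29), p = 0.291248, fail to reject H0.


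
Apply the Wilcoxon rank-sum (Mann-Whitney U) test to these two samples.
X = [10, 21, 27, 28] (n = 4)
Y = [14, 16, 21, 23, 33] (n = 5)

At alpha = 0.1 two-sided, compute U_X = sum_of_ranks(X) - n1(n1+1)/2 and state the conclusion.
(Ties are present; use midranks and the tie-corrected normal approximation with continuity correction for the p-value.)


Step 1: Combine and sort all 9 observations; assign midranks.
sorted (value, group): (10,X), (14,Y), (16,Y), (21,X), (21,Y), (23,Y), (27,X), (28,X), (33,Y)
ranks: 10->1, 14->2, 16->3, 21->4.5, 21->4.5, 23->6, 27->7, 28->8, 33->9
Step 2: Rank sum for X: R1 = 1 + 4.5 + 7 + 8 = 20.5.
Step 3: U_X = R1 - n1(n1+1)/2 = 20.5 - 4*5/2 = 20.5 - 10 = 10.5.
       U_Y = n1*n2 - U_X = 20 - 10.5 = 9.5.
Step 4: Ties are present, so use the tie-corrected normal approximation (with continuity correction) for the p-value.
Step 5: p-value = 1.000000; compare to alpha = 0.1. fail to reject H0.

U_X = 10.5, p = 1.000000, fail to reject H0 at alpha = 0.1.


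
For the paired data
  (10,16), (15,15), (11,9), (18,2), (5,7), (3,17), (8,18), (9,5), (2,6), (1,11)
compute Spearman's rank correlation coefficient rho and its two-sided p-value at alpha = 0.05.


Step 1: Rank x and y separately (midranks; no ties here).
rank(x): 10->7, 15->9, 11->8, 18->10, 5->4, 3->3, 8->5, 9->6, 2->2, 1->1
rank(y): 16->8, 15->7, 9->5, 2->1, 7->4, 17->9, 18->10, 5->2, 6->3, 11->6
Step 2: d_i = R_x(i) - R_y(i); compute d_i^2.
  (7-8)^2=1, (9-7)^2=4, (8-5)^2=9, (10-1)^2=81, (4-4)^2=0, (3-9)^2=36, (5-10)^2=25, (6-2)^2=16, (2-3)^2=1, (1-6)^2=25
sum(d^2) = 198.
Step 3: rho = 1 - 6*198 / (10*(10^2 - 1)) = 1 - 1188/990 = -0.200000.
Step 4: Under H0, t = rho * sqrt((n-2)/(1-rho^2)) = -0.5774 ~ t(8).
Step 5: Two-sided p-value from the t-distribution with 8 df = 0.579584.
Step 6: alpha = 0.05. fail to reject H0.

rho = -0.2000, p = 0.579584, fail to reject H0 at alpha = 0.05.


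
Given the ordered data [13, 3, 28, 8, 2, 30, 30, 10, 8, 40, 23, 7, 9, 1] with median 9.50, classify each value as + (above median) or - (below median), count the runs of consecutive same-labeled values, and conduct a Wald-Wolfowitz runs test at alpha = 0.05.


Step 1: Compute median = 9.50; label A = above, B = below.
Labels in order: ABABBAAABAABBB  (n_A = 7, n_B = 7)
Step 2: Count runs R = 8.
Step 3: Under H0 (random ordering), E[R] = 2*n_A*n_B/(n_A+n_B) + 1 = 2*7*7/14 + 1 = 8.0000.
        Var[R] = 2*n_A*n_B*(2*n_A*n_B - n_A - n_B) / ((n_A+n_B)^2 * (n_A+n_B-1)) = 8232/2548 = 3.2308.
        SD[R] = 1.7974.
Step 4: R = E[R], so z = 0 with no continuity correction.
Step 5: Two-sided p-value via normal approximation = 2*(1 - Phi(|z|)) = 1.000000.
Step 6: alpha = 0.05. fail to reject H0.

R = 8, z = 0.0000, p = 1.000000, fail to reject H0.


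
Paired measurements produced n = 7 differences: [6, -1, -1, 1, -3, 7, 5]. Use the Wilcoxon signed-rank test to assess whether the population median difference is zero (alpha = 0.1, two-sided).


Step 1: Drop any zero differences (none here) and take |d_i|.
|d| = [6, 1, 1, 1, 3, 7, 5]
Step 2: Midrank |d_i| (ties get averaged ranks).
ranks: |6|->6, |1|->2, |1|->2, |1|->2, |3|->4, |7|->7, |5|->5
Step 3: Attach original signs; sum ranks with positive sign and with negative sign.
W+ = 6 + 2 + 7 + 5 = 20
W- = 2 + 2 + 4 = 8
(Check: W+ + W- = 28 should equal n(n+1)/2 = 28.)
Step 4: Test statistic W = min(W+, W-) = 8.
Step 5: Ties in |d|, so use the tie-corrected normal approximation.
        E[W] = n(n+1)/4 = 7*8/4 = 14.
        Tie groups: |d|=1 (t=3); sum(t^3 - t) = 24.
        Var[W] = n(n+1)(2n+1)/24 - sum(t^3-t)/48 = 840/24 - 24/48 = 34.5.
        z = (W - E[W]) / sqrt(Var[W]) = (8 - 14) / 5.8737 = -1.0215.
        Two-sided p = 2*Phi(z) = 0.307014.
Step 6: alpha = 0.1. fail to reject H0.

W+ = 20, W- = 8, W = min = 8, p = 0.307014, fail to reject H0.


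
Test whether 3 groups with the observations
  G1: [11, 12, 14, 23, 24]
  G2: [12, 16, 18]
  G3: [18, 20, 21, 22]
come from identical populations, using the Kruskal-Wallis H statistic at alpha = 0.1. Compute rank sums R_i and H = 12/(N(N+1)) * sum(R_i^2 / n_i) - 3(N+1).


Step 1: Combine all N = 12 observations and assign midranks.
sorted (value, group, rank): (11,G1,1), (12,G1,2.5), (12,G2,2.5), (14,G1,4), (16,G2,5), (18,G2,6.5), (18,G3,6.5), (20,G3,8), (21,G3,9), (22,G3,10), (23,G1,11), (24,G1,12)
Step 2: Sum ranks within each group.
R_1 = 30.5 (n_1 = 5)
R_2 = 14 (n_2 = 3)
R_3 = 33.5 (n_3 = 4)
Step 3: H = 12/(N(N+1)) * sum(R_i^2/n_i) - 3(N+1)
     = 12/(12*13) * (30.5^2/5 + 14^2/3 + 33.5^2/4) - 3*13
     = 0.076923 * 531.946 - 39
     = 1.918910.
Step 4: Ties present; correction factor C = 1 - 12/(12^3 - 12) = 0.993007. Corrected H = 1.918910 / 0.993007 = 1.932424.
Step 5: Under H0, H ~ chi^2(2); p-value = 0.380522.
Step 6: alpha = 0.1. fail to reject H0.

H = 1.9324, df = 2, p = 0.380522, fail to reject H0.


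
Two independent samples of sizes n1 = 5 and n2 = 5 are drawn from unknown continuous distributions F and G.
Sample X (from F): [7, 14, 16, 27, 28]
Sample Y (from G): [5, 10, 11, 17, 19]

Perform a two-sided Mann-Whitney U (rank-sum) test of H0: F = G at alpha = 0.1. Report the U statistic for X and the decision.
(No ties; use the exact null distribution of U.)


Step 1: Combine and sort all 10 observations; assign midranks.
sorted (value, group): (5,Y), (7,X), (10,Y), (11,Y), (14,X), (16,X), (17,Y), (19,Y), (27,X), (28,X)
ranks: 5->1, 7->2, 10->3, 11->4, 14->5, 16->6, 17->7, 19->8, 27->9, 28->10
Step 2: Rank sum for X: R1 = 2 + 5 + 6 + 9 + 10 = 32.
Step 3: U_X = R1 - n1(n1+1)/2 = 32 - 5*6/2 = 32 - 15 = 17.
       U_Y = n1*n2 - U_X = 25 - 17 = 8.
Step 4: No ties, so the exact null distribution of U (based on enumerating the C(10,5) = 252 equally likely rank assignments) gives the two-sided p-value.
Step 5: p-value = 0.420635; compare to alpha = 0.1. fail to reject H0.

U_X = 17, p = 0.420635, fail to reject H0 at alpha = 0.1.


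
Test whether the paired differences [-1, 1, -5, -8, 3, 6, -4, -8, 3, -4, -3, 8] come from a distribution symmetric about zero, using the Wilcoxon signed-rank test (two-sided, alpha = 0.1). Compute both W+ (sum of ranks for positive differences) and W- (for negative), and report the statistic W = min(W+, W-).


Step 1: Drop any zero differences (none here) and take |d_i|.
|d| = [1, 1, 5, 8, 3, 6, 4, 8, 3, 4, 3, 8]
Step 2: Midrank |d_i| (ties get averaged ranks).
ranks: |1|->1.5, |1|->1.5, |5|->8, |8|->11, |3|->4, |6|->9, |4|->6.5, |8|->11, |3|->4, |4|->6.5, |3|->4, |8|->11
Step 3: Attach original signs; sum ranks with positive sign and with negative sign.
W+ = 1.5 + 4 + 9 + 4 + 11 = 29.5
W- = 1.5 + 8 + 11 + 6.5 + 11 + 6.5 + 4 = 48.5
(Check: W+ + W- = 78 should equal n(n+1)/2 = 78.)
Step 4: Test statistic W = min(W+, W-) = 29.5.
Step 5: Ties in |d|, so use the tie-corrected normal approximation.
        E[W] = n(n+1)/4 = 12*13/4 = 39.
        Tie groups: |d|=1 (t=2), |d|=3 (t=3), |d|=4 (t=2), |d|=8 (t=3); sum(t^3 - t) = 60.
        Var[W] = n(n+1)(2n+1)/24 - sum(t^3-t)/48 = 3900/24 - 60/48 = 161.25.
        z = (W - E[W]) / sqrt(Var[W]) = (29.5 - 39) / 12.6984 = -0.7481.
        Two-sided p = 2*Phi(z) = 0.454385.
Step 6: alpha = 0.1. fail to reject H0.

W+ = 29.5, W- = 48.5, W = min = 29.5, p = 0.454385, fail to reject H0.


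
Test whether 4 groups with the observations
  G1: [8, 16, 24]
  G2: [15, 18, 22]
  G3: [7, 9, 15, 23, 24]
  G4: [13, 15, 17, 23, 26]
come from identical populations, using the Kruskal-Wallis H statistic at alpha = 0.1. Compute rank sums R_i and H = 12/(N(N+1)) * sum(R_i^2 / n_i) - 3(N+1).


Step 1: Combine all N = 16 observations and assign midranks.
sorted (value, group, rank): (7,G3,1), (8,G1,2), (9,G3,3), (13,G4,4), (15,G2,6), (15,G3,6), (15,G4,6), (16,G1,8), (17,G4,9), (18,G2,10), (22,G2,11), (23,G3,12.5), (23,G4,12.5), (24,G1,14.5), (24,G3,14.5), (26,G4,16)
Step 2: Sum ranks within each group.
R_1 = 24.5 (n_1 = 3)
R_2 = 27 (n_2 = 3)
R_3 = 37 (n_3 = 5)
R_4 = 47.5 (n_4 = 5)
Step 3: H = 12/(N(N+1)) * sum(R_i^2/n_i) - 3(N+1)
     = 12/(16*17) * (24.5^2/3 + 27^2/3 + 37^2/5 + 47.5^2/5) - 3*17
     = 0.044118 * 1168.13 - 51
     = 0.535294.
Step 4: Ties present; correction factor C = 1 - 36/(16^3 - 16) = 0.991176. Corrected H = 0.535294 / 0.991176 = 0.540059.
Step 5: Under H0, H ~ chi^2(3); p-value = 0.910006.
Step 6: alpha = 0.1. fail to reject H0.

H = 0.5401, df = 3, p = 0.910006, fail to reject H0.


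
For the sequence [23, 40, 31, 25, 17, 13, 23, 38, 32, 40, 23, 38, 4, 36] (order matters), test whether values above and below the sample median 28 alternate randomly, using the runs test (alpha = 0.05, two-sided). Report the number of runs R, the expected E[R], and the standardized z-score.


Step 1: Compute median = 28; label A = above, B = below.
Labels in order: BAABBBBAAABABA  (n_A = 7, n_B = 7)
Step 2: Count runs R = 8.
Step 3: Under H0 (random ordering), E[R] = 2*n_A*n_B/(n_A+n_B) + 1 = 2*7*7/14 + 1 = 8.0000.
        Var[R] = 2*n_A*n_B*(2*n_A*n_B - n_A - n_B) / ((n_A+n_B)^2 * (n_A+n_B-1)) = 8232/2548 = 3.2308.
        SD[R] = 1.7974.
Step 4: R = E[R], so z = 0 with no continuity correction.
Step 5: Two-sided p-value via normal approximation = 2*(1 - Phi(|z|)) = 1.000000.
Step 6: alpha = 0.05. fail to reject H0.

R = 8, z = 0.0000, p = 1.000000, fail to reject H0.


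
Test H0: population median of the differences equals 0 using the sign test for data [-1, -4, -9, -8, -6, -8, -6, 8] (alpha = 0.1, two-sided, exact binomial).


Step 1: Discard zero differences. Original n = 8; n_eff = number of nonzero differences = 8.
Nonzero differences (with sign): -1, -4, -9, -8, -6, -8, -6, +8
Step 2: Count signs: positive = 1, negative = 7.
Step 3: Under H0: P(positive) = 0.5, so the number of positives S ~ Bin(8, 0.5).
Step 4: Two-sided exact p-value = sum of Bin(8,0.5) probabilities at or below the observed probability = 0.070312.
Step 5: alpha = 0.1. reject H0.

n_eff = 8, pos = 1, neg = 7, p = 0.070312, reject H0.


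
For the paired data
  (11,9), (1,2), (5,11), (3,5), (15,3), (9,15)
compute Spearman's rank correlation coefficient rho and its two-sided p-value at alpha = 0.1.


Step 1: Rank x and y separately (midranks; no ties here).
rank(x): 11->5, 1->1, 5->3, 3->2, 15->6, 9->4
rank(y): 9->4, 2->1, 11->5, 5->3, 3->2, 15->6
Step 2: d_i = R_x(i) - R_y(i); compute d_i^2.
  (5-4)^2=1, (1-1)^2=0, (3-5)^2=4, (2-3)^2=1, (6-2)^2=16, (4-6)^2=4
sum(d^2) = 26.
Step 3: rho = 1 - 6*26 / (6*(6^2 - 1)) = 1 - 156/210 = 0.257143.
Step 4: Under H0, t = rho * sqrt((n-2)/(1-rho^2)) = 0.5322 ~ t(4).
Step 5: Two-sided p-value from the t-distribution with 4 df = 0.622787.
Step 6: alpha = 0.1. fail to reject H0.

rho = 0.2571, p = 0.622787, fail to reject H0 at alpha = 0.1.


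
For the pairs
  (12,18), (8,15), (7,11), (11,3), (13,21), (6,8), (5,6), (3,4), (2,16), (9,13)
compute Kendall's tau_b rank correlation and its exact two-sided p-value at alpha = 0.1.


Step 1: Enumerate the 45 unordered pairs (i,j) with i<j and classify each by sign(x_j-x_i) * sign(y_j-y_i).
  (1,2):dx=-4,dy=-3->C; (1,3):dx=-5,dy=-7->C; (1,4):dx=-1,dy=-15->C; (1,5):dx=+1,dy=+3->C
  (1,6):dx=-6,dy=-10->C; (1,7):dx=-7,dy=-12->C; (1,8):dx=-9,dy=-14->C; (1,9):dx=-10,dy=-2->C
  (1,10):dx=-3,dy=-5->C; (2,3):dx=-1,dy=-4->C; (2,4):dx=+3,dy=-12->D; (2,5):dx=+5,dy=+6->C
  (2,6):dx=-2,dy=-7->C; (2,7):dx=-3,dy=-9->C; (2,8):dx=-5,dy=-11->C; (2,9):dx=-6,dy=+1->D
  (2,10):dx=+1,dy=-2->D; (3,4):dx=+4,dy=-8->D; (3,5):dx=+6,dy=+10->C; (3,6):dx=-1,dy=-3->C
  (3,7):dx=-2,dy=-5->C; (3,8):dx=-4,dy=-7->C; (3,9):dx=-5,dy=+5->D; (3,10):dx=+2,dy=+2->C
  (4,5):dx=+2,dy=+18->C; (4,6):dx=-5,dy=+5->D; (4,7):dx=-6,dy=+3->D; (4,8):dx=-8,dy=+1->D
  (4,9):dx=-9,dy=+13->D; (4,10):dx=-2,dy=+10->D; (5,6):dx=-7,dy=-13->C; (5,7):dx=-8,dy=-15->C
  (5,8):dx=-10,dy=-17->C; (5,9):dx=-11,dy=-5->C; (5,10):dx=-4,dy=-8->C; (6,7):dx=-1,dy=-2->C
  (6,8):dx=-3,dy=-4->C; (6,9):dx=-4,dy=+8->D; (6,10):dx=+3,dy=+5->C; (7,8):dx=-2,dy=-2->C
  (7,9):dx=-3,dy=+10->D; (7,10):dx=+4,dy=+7->C; (8,9):dx=-1,dy=+12->D; (8,10):dx=+6,dy=+9->C
  (9,10):dx=+7,dy=-3->D
Step 2: C = 31, D = 14, total pairs = 45.
Step 3: tau = (C - D)/(n(n-1)/2) = (31 - 14)/45 = 0.377778.
Step 4: Exact two-sided p-value (enumerate n! = 3628800 permutations of y under H0): p = 0.155742.
Step 5: alpha = 0.1. fail to reject H0.

tau_b = 0.3778 (C=31, D=14), p = 0.155742, fail to reject H0.


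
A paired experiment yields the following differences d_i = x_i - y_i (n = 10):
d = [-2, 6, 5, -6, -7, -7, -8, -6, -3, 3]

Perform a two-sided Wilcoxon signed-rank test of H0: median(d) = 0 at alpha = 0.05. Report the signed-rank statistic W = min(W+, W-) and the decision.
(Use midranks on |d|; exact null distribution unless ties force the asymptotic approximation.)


Step 1: Drop any zero differences (none here) and take |d_i|.
|d| = [2, 6, 5, 6, 7, 7, 8, 6, 3, 3]
Step 2: Midrank |d_i| (ties get averaged ranks).
ranks: |2|->1, |6|->6, |5|->4, |6|->6, |7|->8.5, |7|->8.5, |8|->10, |6|->6, |3|->2.5, |3|->2.5
Step 3: Attach original signs; sum ranks with positive sign and with negative sign.
W+ = 6 + 4 + 2.5 = 12.5
W- = 1 + 6 + 8.5 + 8.5 + 10 + 6 + 2.5 = 42.5
(Check: W+ + W- = 55 should equal n(n+1)/2 = 55.)
Step 4: Test statistic W = min(W+, W-) = 12.5.
Step 5: Ties in |d|, so use the tie-corrected normal approximation.
        E[W] = n(n+1)/4 = 10*11/4 = 27.5.
        Tie groups: |d|=3 (t=2), |d|=6 (t=3), |d|=7 (t=2); sum(t^3 - t) = 36.
        Var[W] = n(n+1)(2n+1)/24 - sum(t^3-t)/48 = 2310/24 - 36/48 = 95.5.
        z = (W - E[W]) / sqrt(Var[W]) = (12.5 - 27.5) / 9.7724 = -1.5349.
        Two-sided p = 2*Phi(z) = 0.124800.
Step 6: alpha = 0.05. fail to reject H0.

W+ = 12.5, W- = 42.5, W = min = 12.5, p = 0.124800, fail to reject H0.


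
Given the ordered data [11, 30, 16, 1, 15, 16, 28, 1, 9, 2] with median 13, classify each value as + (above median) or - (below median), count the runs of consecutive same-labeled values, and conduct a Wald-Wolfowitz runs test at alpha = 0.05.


Step 1: Compute median = 13; label A = above, B = below.
Labels in order: BAABAAABBB  (n_A = 5, n_B = 5)
Step 2: Count runs R = 5.
Step 3: Under H0 (random ordering), E[R] = 2*n_A*n_B/(n_A+n_B) + 1 = 2*5*5/10 + 1 = 6.0000.
        Var[R] = 2*n_A*n_B*(2*n_A*n_B - n_A - n_B) / ((n_A+n_B)^2 * (n_A+n_B-1)) = 2000/900 = 2.2222.
        SD[R] = 1.4907.
Step 4: Continuity-corrected z = (R + 0.5 - E[R]) / SD[R] = (5 + 0.5 - 6.0000) / 1.4907 = -0.3354.
Step 5: Two-sided p-value via normal approximation = 2*(1 - Phi(|z|)) = 0.737316.
Step 6: alpha = 0.05. fail to reject H0.

R = 5, z = -0.3354, p = 0.737316, fail to reject H0.


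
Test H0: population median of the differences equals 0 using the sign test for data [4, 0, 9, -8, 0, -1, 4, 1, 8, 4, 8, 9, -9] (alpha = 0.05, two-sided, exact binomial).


Step 1: Discard zero differences. Original n = 13; n_eff = number of nonzero differences = 11.
Nonzero differences (with sign): +4, +9, -8, -1, +4, +1, +8, +4, +8, +9, -9
Step 2: Count signs: positive = 8, negative = 3.
Step 3: Under H0: P(positive) = 0.5, so the number of positives S ~ Bin(11, 0.5).
Step 4: Two-sided exact p-value = sum of Bin(11,0.5) probabilities at or below the observed probability = 0.226562.
Step 5: alpha = 0.05. fail to reject H0.

n_eff = 11, pos = 8, neg = 3, p = 0.226562, fail to reject H0.
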